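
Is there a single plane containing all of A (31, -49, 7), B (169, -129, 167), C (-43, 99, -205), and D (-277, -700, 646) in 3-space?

With A as base: AB = (138, -80, 160), AC = (-74, 148, -212), AD = (-308, -651, 639).
AC × AD = (-43440, 112582, 93758).
AB · (AC × AD) = 0.
The scalar triple product vanishes, so the four points are coplanar.

Yes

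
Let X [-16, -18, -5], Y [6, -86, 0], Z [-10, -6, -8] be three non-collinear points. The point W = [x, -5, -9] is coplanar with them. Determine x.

The plane through X, Y, Z has equation 144x + 96y + 672z = -7392.
Substituting W: (144)x + (-6528) = -7392, so x = -6.

-6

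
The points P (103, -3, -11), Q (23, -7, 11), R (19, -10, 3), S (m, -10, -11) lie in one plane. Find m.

Normal to plane PQR: n = (98, -728, 224); plane equation n·X = 9814.
Requiring n·S = 9814: (98)m + (4816) = 9814.
So m = 51.

51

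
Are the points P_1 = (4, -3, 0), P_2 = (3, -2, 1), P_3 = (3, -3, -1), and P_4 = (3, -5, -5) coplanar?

Yes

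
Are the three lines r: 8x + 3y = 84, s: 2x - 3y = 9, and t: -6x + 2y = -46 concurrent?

No

Intersecting r and s: solving the 2×2 system gives (x, y) = (93/10, 16/5).
Substitute into t: (-6)(93/10) + (2)(16/5) = -247/5.
But t requires -46 ≠ -247/5, so the three lines have no common point.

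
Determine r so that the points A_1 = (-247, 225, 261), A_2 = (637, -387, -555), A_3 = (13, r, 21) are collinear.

Direction A_1A_2 = (884, -612, -816). From the x-coordinate of A_3, the parameter along the line is τ = (13 − (-247))/884 = 5/17.
Then r = 225 + 5/17·(-612) = 45.

45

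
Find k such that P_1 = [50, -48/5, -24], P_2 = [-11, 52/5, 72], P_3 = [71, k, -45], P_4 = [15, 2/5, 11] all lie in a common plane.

The points are coplanar iff P_1P_2 · (P_1P_3 × P_1P_4) = 0.
Expanding, this is linear in k: (1225)k + (19110) = 0.
So k = -78/5.

-78/5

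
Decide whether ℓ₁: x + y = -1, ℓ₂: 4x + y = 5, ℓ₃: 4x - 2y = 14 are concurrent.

Yes

Lines aᵢx + bᵢy = cᵢ with pairwise distinct directions are concurrent exactly when det[aᵢ bᵢ cᵢ] = 0.
Here the determinant is 0.
It vanishes, so the lines are concurrent at (2, -3).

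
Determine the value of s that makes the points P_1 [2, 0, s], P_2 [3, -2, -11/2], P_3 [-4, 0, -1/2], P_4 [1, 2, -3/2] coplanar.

-7/2

Coplanarity ⇔ det[P_1P_2; P_1P_3; P_1P_4] = 0.
Expanding, this is linear in s: (24)s + (84) = 0.
So s = -7/2.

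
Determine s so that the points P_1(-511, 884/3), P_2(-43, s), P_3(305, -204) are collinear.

Collinearity: (P_2 − P_1) must be parallel to (P_3 − P_1) = (816, -1496/3).
Cross-multiplying the components: (s − 884/3)·(816) = (468)·(-1496/3).
Solving gives s = 26/3.

26/3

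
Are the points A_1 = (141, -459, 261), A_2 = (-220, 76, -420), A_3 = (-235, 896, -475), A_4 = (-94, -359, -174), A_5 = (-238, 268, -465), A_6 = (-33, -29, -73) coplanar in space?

The plane through A_1, A_2, A_3 has normal n = A_1A_2 × A_1A_3 = (528995, -9640, -287995) and equation n·P = 3846360.
Checking the remaining points: n·A_4 = 3846360, n·A_5 = 5433345, n·A_6 = 3846360.
Since n·A_5 = 5433345 ≠ 3846360, A_5 is off the plane and the points are not all coplanar.

No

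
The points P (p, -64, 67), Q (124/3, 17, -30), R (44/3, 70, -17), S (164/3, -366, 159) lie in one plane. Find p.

8

Coplanarity ⇔ det[PQ; PR; PS] = 0.
Expanding, this is linear in p: (-14996)p + (119968) = 0.
So p = 8.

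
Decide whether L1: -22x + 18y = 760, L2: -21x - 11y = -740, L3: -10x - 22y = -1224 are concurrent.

Intersecting L1 and L2: solving the 2×2 system gives (x, y) = (8, 52).
Substitute into L3: (-10)(8) + (-22)(52) = -1224.
This equals -1224, so (8, 52) lies on all three lines and they are concurrent.

Yes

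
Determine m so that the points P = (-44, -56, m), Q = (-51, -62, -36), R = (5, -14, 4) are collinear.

Direction QR = (56, 48, 40). From the x-coordinate of P, the parameter along the line is τ = (-44 − (-51))/56 = 1/8.
Then m = (-36) + 1/8·(40) = -31.

-31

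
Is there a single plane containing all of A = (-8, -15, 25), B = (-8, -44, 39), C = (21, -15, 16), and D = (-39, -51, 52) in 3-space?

Yes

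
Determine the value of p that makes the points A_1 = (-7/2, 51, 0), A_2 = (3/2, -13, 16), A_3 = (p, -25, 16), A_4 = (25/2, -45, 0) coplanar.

7/2

Normal to plane A_1A_2A_4: n = (1536, 256, 544); plane equation n·P = 7680.
Requiring n·A_3 = 7680: (1536)p + (2304) = 7680.
So p = 7/2.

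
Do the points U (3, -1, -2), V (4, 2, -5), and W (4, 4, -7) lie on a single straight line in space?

No

UV = (1, 3, -3), UW = (1, 5, -5).
UV × UW = (0, 2, 2).
The cross product is nonzero, so the points do not lie on one line.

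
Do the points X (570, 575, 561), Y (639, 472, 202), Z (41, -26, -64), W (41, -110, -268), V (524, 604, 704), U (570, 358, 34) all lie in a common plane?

The plane through X, Y, Z has normal n = XY × XZ = (-151384, 233036, -95956) and equation n·P = -6124496.
Checking the remaining points: n·W = -6124496, n·V = -6124496, n·U = -6124496.
All equal -6124496, so all 6 points lie in one plane.

Yes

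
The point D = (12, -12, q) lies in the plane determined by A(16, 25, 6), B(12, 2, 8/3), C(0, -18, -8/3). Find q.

The plane through A, B, C has equation 56x + (56/3)y − 196z = 560/3.
Substituting D: (-196)q + (448) = 560/3, so q = 4/3.

4/3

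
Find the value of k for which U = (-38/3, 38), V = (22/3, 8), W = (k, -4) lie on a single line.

The three points are collinear iff det[UV; UW] = 0.
This determinant is linear in k: (30)k + (-460) = 0, so k = 46/3.

46/3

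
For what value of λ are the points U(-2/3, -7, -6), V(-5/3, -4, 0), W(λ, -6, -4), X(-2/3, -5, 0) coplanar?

Normal to plane UVX: n = (6, 6, -2); plane equation n·P = -34.
Requiring n·W = -34: (6)λ + (-28) = -34.
So λ = -1.

-1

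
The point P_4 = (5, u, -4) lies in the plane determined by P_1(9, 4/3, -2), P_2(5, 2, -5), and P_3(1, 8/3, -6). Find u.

The plane through P_1, P_2, P_3 has equation (4/3)x + 8y = 68/3.
Substituting P_4: (8)u + (20/3) = 68/3, so u = 2.

2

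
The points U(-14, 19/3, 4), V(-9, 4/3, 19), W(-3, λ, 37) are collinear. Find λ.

-14/3

Collinearity requires UV × UW = 0; each component is linear in λ.
The x-component gives (-15)λ + (-70) = 0, so λ = -14/3.
The remaining components then also vanish.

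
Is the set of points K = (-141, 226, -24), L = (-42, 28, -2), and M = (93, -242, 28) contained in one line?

Yes

KL = (99, -198, 22), KM = (234, -468, 52).
KL × KM = (0, 0, 0).
The cross product vanishes, so the three points are collinear.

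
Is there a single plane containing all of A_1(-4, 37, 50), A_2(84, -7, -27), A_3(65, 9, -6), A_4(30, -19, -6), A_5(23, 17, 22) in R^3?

Yes

The plane through A_1, A_2, A_3 has normal n = A_1A_2 × A_1A_3 = (308, -385, 572) and equation n·P = 13123.
Checking the remaining points: n·A_4 = 13123, n·A_5 = 13123.
All equal 13123, so all 5 points lie in one plane.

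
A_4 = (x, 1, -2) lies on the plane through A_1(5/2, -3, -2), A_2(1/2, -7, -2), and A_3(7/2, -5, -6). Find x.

9/2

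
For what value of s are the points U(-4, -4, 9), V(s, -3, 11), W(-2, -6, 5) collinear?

-5

Collinearity requires UV × UW = 0; each component is linear in s.
The y-component gives (4)s + (20) = 0, so s = -5.
The remaining components then also vanish.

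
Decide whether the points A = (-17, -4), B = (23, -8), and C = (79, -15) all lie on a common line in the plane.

AB = (40, -4), AC = (96, -11).
If collinear, AC would be a scalar multiple of AB. But (40)·(-11) ≠ (-4)·(96) (difference -56), so they are not parallel; the points are not collinear.

No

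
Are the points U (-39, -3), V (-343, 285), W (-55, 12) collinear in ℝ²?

No

UV = (-304, 288), UW = (-16, 15).
If collinear, UW would be a scalar multiple of UV. But (-304)·(15) ≠ (288)·(-16) (difference 48), so they are not parallel; the points are not collinear.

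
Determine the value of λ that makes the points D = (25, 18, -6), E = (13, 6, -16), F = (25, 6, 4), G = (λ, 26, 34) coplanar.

Normal to plane DEF: n = (-240, 120, 144); plane equation n·P = -4704.
Requiring n·G = -4704: (-240)λ + (8016) = -4704.
So λ = 53.

53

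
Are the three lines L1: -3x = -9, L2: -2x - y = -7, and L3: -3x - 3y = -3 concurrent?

No

The three lines meet at one point iff the augmented coefficient matrix [aᵢ bᵢ cᵢ] has rank < 3, i.e. its determinant vanishes.
Here the determinant is 27.
Nonzero, so no common point exists.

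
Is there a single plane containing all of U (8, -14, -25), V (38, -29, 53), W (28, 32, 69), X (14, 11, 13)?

No

With U as base: UV = (30, -15, 78), UW = (20, 46, 94), UX = (6, 25, 38).
UW × UX = (-602, -196, 224).
UV · (UW × UX) = 2352.
Since 2352 ≠ 0, the four points are not coplanar.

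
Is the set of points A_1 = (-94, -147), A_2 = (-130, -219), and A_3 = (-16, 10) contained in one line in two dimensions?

A_1A_2 = (-36, -72), A_1A_3 = (78, 157).
det[A_1A_2; A_1A_3] = (-36)(157) − (-72)(78) = -36.
The determinant is nonzero, so they are not collinear.

No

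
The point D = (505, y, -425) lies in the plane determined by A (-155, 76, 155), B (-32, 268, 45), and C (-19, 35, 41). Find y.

The plane through A, B, C has equation −26398x − 938y − 31155z = -808623.
Substituting D: (-938)y + (-90115) = -808623, so y = 766.

766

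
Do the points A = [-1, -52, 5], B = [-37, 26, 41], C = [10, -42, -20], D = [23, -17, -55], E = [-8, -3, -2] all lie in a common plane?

The plane through A, B, C has normal n = AB × AC = (-2310, -504, -1218) and equation n·P = 22428.
Checking the remaining points: n·D = 22428, n·E = 22428.
All equal 22428, so all 5 points lie in one plane.

Yes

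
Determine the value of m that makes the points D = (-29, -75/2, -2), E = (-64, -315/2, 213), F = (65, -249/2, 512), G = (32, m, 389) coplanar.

-231/2

The points are coplanar iff DE · (DF × DG) = 0.
Expanding, this is linear in m: (38200)m + (4412100) = 0.
So m = -231/2.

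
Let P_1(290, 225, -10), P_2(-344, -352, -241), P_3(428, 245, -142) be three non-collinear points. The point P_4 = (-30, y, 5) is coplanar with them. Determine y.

10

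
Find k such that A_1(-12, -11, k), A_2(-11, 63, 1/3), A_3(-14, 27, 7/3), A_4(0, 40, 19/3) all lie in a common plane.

19/3

The points are coplanar iff A_1A_2 · (A_1A_3 × A_1A_4) = 0.
Expanding, this is linear in k: (-465)k + (2945) = 0.
So k = 19/3.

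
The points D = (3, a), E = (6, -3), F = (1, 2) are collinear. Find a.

0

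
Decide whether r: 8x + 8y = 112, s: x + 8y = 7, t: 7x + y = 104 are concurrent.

The three lines meet at one point iff the augmented coefficient matrix [aᵢ bᵢ cᵢ] has rank < 3, i.e. its determinant vanishes.
Here the determinant is 0.
It vanishes, so the lines are concurrent at (15, -1).

Yes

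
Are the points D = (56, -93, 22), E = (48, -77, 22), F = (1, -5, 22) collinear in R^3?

No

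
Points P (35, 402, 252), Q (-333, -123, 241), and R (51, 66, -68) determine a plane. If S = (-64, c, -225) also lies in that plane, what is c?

The plane through P, Q, R has equation 164304x − 117936y + 132048z = -8383536.
Substituting S: (-117936)c + (-40226256) = -8383536, so c = -270.

-270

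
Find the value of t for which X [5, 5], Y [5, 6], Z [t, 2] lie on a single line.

Collinearity: (Z − X) must be parallel to (Y − X) = (0, 1).
Cross-multiplying the components: (t − 5)·(1) = (-3)·(0).
Solving gives t = 5.

5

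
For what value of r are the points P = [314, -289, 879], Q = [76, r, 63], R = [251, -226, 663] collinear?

Direction PR = (-63, 63, -216). From the x-coordinate of Q, the parameter along the line is τ = (76 − 314)/(-63) = 34/9.
Then r = (-289) + 34/9·(63) = -51.

-51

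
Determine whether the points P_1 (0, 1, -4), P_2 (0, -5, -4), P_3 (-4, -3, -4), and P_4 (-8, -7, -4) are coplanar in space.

With P_1 as base: P_1P_2 = (0, -6, 0), P_1P_3 = (-4, -4, 0), P_1P_4 = (-8, -8, 0).
P_1P_3 × P_1P_4 = (0, 0, 0).
P_1P_2 · (P_1P_3 × P_1P_4) = 0.
The scalar triple product vanishes, so the four points are coplanar.

Yes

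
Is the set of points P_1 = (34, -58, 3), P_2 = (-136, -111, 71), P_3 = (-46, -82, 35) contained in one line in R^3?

P_1P_2 = (-170, -53, 68), P_1P_3 = (-80, -24, 32).
Comparing components 2 and 3: (-53)(32) − (68)(-24) = -64 ≠ 0, so P_1P_2 and P_1P_3 are not parallel and the points are not collinear.

No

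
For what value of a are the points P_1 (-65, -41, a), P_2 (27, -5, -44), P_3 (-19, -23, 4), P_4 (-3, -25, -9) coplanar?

52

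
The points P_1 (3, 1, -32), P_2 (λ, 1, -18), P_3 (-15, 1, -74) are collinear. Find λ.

Collinearity requires P_1P_2 × P_1P_3 = 0; each component is linear in λ.
The y-component gives (42)λ + (-378) = 0, so λ = 9.
The remaining components then also vanish.

9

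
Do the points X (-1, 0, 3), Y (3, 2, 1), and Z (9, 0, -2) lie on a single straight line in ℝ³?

No

XY = (4, 2, -2), XZ = (10, 0, -5).
Comparing components 2 and 3: (2)(-5) − (-2)(0) = -10 ≠ 0, so XY and XZ are not parallel and the points are not collinear.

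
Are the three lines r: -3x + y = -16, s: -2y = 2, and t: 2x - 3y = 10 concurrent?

No

Intersecting r and s: solving the 2×2 system gives (x, y) = (5, -1).
Substitute into t: (2)(5) + (-3)(-1) = 13.
But t requires 10 ≠ 13, so the three lines have no common point.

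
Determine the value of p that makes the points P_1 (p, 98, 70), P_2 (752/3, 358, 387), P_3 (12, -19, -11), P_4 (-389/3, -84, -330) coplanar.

The points are coplanar iff P_1P_2 · (P_1P_3 × P_1P_4) = 0.
Expanding, this is linear in p: (-94393)p + (6513117) = 0.
So p = 69.

69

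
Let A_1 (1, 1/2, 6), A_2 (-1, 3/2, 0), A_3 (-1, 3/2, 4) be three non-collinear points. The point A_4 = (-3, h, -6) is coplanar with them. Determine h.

The plane through A_1, A_2, A_3 has equation 4x + 8y = 8.
Substituting A_4: (8)h + (-12) = 8, so h = 5/2.

5/2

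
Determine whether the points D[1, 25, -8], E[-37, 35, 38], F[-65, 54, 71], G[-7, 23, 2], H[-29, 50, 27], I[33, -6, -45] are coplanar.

Yes

The plane through D, E, F has normal n = DE × DF = (-544, -34, -442) and equation n·P = 2142.
Checking the remaining points: n·G = 2142, n·H = 2142, n·I = 2142.
All equal 2142, so all 6 points lie in one plane.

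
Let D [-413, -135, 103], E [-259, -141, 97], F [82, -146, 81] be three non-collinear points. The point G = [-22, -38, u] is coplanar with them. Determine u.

51

A normal to the plane is n = DE × DF = (66, 418, 1276).
G lies in the plane iff n · DG = 0.
This gives (1276)u + (-65076) = 0, so u = 51.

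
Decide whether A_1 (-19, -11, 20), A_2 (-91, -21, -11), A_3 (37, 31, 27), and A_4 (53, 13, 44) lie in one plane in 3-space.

The four points are coplanar iff the 3×3 determinant with rows A_1A_2, A_1A_3, A_1A_4 is zero.
Rows: (-72, -10, -31), (56, 42, 7), (72, 24, 24).
Expanding along the first row: (-72)(840) − (-10)(840) + (-31)(-1680) = 0.
Zero determinant ⇒ coplanar.

Yes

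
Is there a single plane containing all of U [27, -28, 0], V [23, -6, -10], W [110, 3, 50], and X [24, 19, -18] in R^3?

No

With U as base: UV = (-4, 22, -10), UW = (83, 31, 50), UX = (-3, 47, -18).
UW × UX = (-2908, 1344, 3994).
UV · (UW × UX) = 1260.
Since 1260 ≠ 0, the four points are not coplanar.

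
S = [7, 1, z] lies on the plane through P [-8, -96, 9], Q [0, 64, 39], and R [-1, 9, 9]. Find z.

Coplanarity requires PQ · (PR × PS) = 0.
PQ = (8, 160, 30), PR = (7, 105, 0); the triple product is linear in z with coefficient -280 and constant term -24360.
Setting it to zero: z = -87.

-87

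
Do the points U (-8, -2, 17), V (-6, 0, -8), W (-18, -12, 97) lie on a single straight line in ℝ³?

UV = (2, 2, -25), UW = (-10, -10, 80).
Comparing components 2 and 3: (2)(80) − (-25)(-10) = -90 ≠ 0, so UV and UW are not parallel and the points are not collinear.

No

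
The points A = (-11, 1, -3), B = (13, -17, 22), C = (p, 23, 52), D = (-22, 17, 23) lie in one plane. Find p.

-22

Normal to plane ABD: n = (-868, -899, 186); plane equation n·P = 8091.
Requiring n·C = 8091: (-868)p + (-11005) = 8091.
So p = -22.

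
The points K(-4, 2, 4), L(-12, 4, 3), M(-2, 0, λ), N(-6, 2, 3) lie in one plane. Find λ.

Coplanarity ⇔ det[KL; KM; KN] = 0.
Expanding, this is linear in λ: (-4)λ + (8) = 0.
So λ = 2.

2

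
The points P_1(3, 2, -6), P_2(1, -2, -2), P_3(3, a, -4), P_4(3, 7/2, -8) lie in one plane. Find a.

1/2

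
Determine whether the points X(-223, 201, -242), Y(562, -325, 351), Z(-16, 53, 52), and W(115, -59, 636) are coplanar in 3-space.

With X as base: XY = (785, -526, 593), XZ = (207, -148, 294), XW = (338, -260, 878).
XZ × XW = (-53504, -82374, -3796).
XY · (XZ × XW) = -922944.
Since -922944 ≠ 0, the four points are not coplanar.

No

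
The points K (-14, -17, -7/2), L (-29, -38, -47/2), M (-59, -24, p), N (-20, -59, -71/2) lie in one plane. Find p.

-47/2

Coplanarity ⇔ det[KL; KM; KN] = 0.
Expanding, this is linear in p: (-504)p + (-11844) = 0.
So p = -47/2.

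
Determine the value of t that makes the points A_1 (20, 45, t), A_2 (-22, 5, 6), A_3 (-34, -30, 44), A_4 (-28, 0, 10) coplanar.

-28

Coplanarity ⇔ det[A_1A_2; A_1A_3; A_1A_4] = 0.
Expanding, this is linear in t: (150)t + (4200) = 0.
So t = -28.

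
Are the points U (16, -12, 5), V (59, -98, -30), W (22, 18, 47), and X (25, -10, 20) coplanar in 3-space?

Yes

The four points are coplanar iff the 3×3 determinant with rows UV, UW, UX is zero.
Rows: (43, -86, -35), (6, 30, 42), (9, 2, 15).
Expanding along the first row: (43)(366) − (-86)(-288) + (-35)(-258) = 0.
Zero determinant ⇒ coplanar.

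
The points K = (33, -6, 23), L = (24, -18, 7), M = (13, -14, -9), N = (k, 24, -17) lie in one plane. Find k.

The points are coplanar iff KL · (KM × KN) = 0.
Expanding, this is linear in k: (256)k + (-768) = 0.
So k = 3.

3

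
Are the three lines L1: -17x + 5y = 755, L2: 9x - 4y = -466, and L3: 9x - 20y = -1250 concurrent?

Yes

Intersecting L1 and L2: solving the 2×2 system gives (x, y) = (-30, 49).
Substitute into L3: (9)(-30) + (-20)(49) = -1250.
This equals -1250, so (-30, 49) lies on all three lines and they are concurrent.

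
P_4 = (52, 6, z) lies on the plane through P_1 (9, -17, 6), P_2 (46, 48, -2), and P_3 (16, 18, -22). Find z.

58

The plane through P_1, P_2, P_3 has equation −1540x + 980y + 840z = -25480.
Substituting P_4: (840)z + (-74200) = -25480, so z = 58.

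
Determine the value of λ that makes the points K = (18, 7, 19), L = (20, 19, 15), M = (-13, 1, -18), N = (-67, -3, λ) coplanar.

-86

Normal to plane KLM: n = (-468, 198, 360); plane equation n·P = -198.
Requiring n·N = -198: (360)λ + (30762) = -198.
So λ = -86.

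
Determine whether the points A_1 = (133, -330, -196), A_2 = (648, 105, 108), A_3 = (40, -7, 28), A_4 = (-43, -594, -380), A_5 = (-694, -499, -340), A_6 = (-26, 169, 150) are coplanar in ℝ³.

No

The plane through A_1, A_2, A_3 has normal n = A_1A_2 × A_1A_3 = (-752, -143632, 206800) and equation n·P = 6765744.
Checking the remaining points: n·A_4 = 6765744, n·A_5 = 1882256, n·A_6 = 6765744.
Since n·A_5 = 1882256 ≠ 6765744, A_5 is off the plane and the points are not all coplanar.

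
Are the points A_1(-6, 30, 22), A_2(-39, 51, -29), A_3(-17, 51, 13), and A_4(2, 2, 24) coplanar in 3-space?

The four points are coplanar iff the 3×3 determinant with rows A_1A_2, A_1A_3, A_1A_4 is zero.
Rows: (-33, 21, -51), (-11, 21, -9), (8, -28, 2).
Expanding along the first row: (-33)(-210) − (21)(50) + (-51)(140) = -1260.
Nonzero ⇒ not coplanar.

No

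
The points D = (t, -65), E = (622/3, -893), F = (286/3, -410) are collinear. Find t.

Collinearity: (D − E) must be parallel to (F − E) = (-112, 483).
Cross-multiplying the components: (t − 622/3)·(483) = (828)·(-112).
Solving gives t = 46/3.

46/3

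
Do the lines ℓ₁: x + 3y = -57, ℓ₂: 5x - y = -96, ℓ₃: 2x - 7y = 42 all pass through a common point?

No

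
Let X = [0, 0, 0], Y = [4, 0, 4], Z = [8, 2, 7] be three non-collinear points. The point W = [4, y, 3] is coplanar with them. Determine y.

Coplanarity requires XY · (XZ × XW) = 0.
XY = (4, 0, 4), XZ = (8, 2, 7); the triple product is linear in y with coefficient 4 and constant term -8.
Setting it to zero: y = 2.

2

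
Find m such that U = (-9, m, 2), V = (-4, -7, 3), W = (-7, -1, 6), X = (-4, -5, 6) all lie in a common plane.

-1

Coplanarity ⇔ det[UV; UW; UX] = 0.
Expanding, this is linear in m: (-9)m + (-9) = 0.
So m = -1.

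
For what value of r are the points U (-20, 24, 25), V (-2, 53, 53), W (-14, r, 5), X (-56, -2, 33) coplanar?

19

Coplanarity ⇔ det[UV; UW; UX] = 0.
Expanding, this is linear in r: (1152)r + (-21888) = 0.
So r = 19.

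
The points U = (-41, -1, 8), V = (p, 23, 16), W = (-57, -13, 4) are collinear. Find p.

Collinearity requires UV × UW = 0; each component is linear in p.
The y-component gives (4)p + (36) = 0, so p = -9.
The remaining components then also vanish.

-9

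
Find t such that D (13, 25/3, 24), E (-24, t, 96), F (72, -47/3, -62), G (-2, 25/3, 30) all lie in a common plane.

The points are coplanar iff DE · (DF × DG) = 0.
Expanding, this is linear in t: (936)t + (-28392) = 0.
So t = 91/3.

91/3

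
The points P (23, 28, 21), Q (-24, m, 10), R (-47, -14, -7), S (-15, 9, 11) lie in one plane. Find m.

11/2

Normal to plane PRS: n = (-112, 364, -266); plane equation n·X = 2030.
Requiring n·Q = 2030: (364)m + (28) = 2030.
So m = 11/2.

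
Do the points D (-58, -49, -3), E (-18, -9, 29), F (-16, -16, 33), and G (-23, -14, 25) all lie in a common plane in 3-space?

Yes

With D as base: DE = (40, 40, 32), DF = (42, 33, 36), DG = (35, 35, 28).
DF × DG = (-336, 84, 315).
DE · (DF × DG) = 0.
The scalar triple product vanishes, so the four points are coplanar.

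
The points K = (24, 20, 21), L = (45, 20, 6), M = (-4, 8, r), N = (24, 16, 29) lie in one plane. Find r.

65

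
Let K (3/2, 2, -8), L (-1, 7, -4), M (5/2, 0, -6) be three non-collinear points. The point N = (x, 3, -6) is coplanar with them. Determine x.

A normal to the plane is n = KL × KM = (18, 9, 0).
N lies in the plane iff n · KN = 0.
This gives (18)x + (-18) = 0, so x = 1.

1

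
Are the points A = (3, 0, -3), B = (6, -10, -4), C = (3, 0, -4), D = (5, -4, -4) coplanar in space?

No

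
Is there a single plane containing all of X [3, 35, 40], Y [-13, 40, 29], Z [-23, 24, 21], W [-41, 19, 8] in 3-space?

Yes

A normal to the plane through X, Y, Z is n = XY × XZ = (-216, -18, 306).
The plane has equation n·P = 10962. For W: n·W = 10962.
Equal, so W lies in the plane and all four are coplanar.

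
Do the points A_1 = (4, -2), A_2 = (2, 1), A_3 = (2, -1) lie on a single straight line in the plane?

A_1A_2 = (-2, 3), A_1A_3 = (-2, 1).
det[A_1A_2; A_1A_3] = (-2)(1) − (3)(-2) = 4.
The determinant is nonzero, so they are not collinear.

No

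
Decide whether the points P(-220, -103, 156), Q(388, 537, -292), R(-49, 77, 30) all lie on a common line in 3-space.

Yes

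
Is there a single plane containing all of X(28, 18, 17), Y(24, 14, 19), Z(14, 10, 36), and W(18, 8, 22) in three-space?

A normal to the plane through X, Y, Z is n = XY × XZ = (-60, 48, -24).
The plane has equation n·P = -1224. For W: n·W = -1224.
Equal, so W lies in the plane and all four are coplanar.

Yes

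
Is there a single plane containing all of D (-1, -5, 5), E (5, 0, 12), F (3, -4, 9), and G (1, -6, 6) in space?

The four points are coplanar iff the 3×3 determinant with rows DE, DF, DG is zero.
Rows: (6, 5, 7), (4, 1, 4), (2, -1, 1).
Expanding along the first row: (6)(5) − (5)(-4) + (7)(-6) = 8.
Nonzero ⇒ not coplanar.

No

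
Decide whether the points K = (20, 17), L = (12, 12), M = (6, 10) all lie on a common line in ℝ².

No

KL = (-8, -5), KM = (-14, -7).
If collinear, KM would be a scalar multiple of KL. But (-8)·(-7) ≠ (-5)·(-14) (difference -14), so they are not parallel; the points are not collinear.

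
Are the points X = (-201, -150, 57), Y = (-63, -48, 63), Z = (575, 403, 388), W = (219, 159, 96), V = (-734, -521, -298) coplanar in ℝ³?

Yes

The plane through X, Y, Z has normal n = XY × XZ = (30444, -41022, -2838) and equation n·P = -127710.
Checking the remaining points: n·W = -127710, n·V = -127710.
All equal -127710, so all 5 points lie in one plane.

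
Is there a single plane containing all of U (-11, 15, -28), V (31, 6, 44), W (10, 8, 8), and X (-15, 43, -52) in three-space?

No

A normal to the plane through U, V, W is n = UV × UW = (180, 0, -105).
The plane has equation n·P = 960. For X: n·X = 2760.
2760 ≠ 960, so X is off the plane.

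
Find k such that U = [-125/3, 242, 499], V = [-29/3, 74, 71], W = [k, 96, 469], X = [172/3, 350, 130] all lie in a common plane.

-232/3

Normal to plane UVX: n = (108216, -30564, 20088); plane equation n·P = -1881576.
Requiring n·W = -1881576: (108216)k + (6487128) = -1881576.
So k = -232/3.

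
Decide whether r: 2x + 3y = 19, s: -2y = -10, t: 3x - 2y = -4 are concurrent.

Intersecting r and s: solving the 2×2 system gives (x, y) = (2, 5).
Substitute into t: (3)(2) + (-2)(5) = -4.
This equals -4, so (2, 5) lies on all three lines and they are concurrent.

Yes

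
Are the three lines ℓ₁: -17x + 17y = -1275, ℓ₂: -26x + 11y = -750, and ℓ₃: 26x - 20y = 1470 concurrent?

Yes

The three lines meet at one point iff the augmented coefficient matrix [aᵢ bᵢ cᵢ] has rank < 3, i.e. its determinant vanishes.
Here the determinant is 0.
It vanishes, so the lines are concurrent at (-5, -80).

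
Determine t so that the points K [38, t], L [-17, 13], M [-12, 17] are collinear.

57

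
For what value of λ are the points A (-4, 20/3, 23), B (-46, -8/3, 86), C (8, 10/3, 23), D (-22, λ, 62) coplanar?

-4/3

Coplanarity ⇔ det[AB; AC; AD] = 0.
Expanding, this is linear in λ: (756)λ + (1008) = 0.
So λ = -4/3.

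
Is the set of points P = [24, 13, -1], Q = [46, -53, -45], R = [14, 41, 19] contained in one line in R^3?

No

PQ = (22, -66, -44), PR = (-10, 28, 20).
PQ × PR = (-88, 0, -44).
The cross product is nonzero, so the points do not lie on one line.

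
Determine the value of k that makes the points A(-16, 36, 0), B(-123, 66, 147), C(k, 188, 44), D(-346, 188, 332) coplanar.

-198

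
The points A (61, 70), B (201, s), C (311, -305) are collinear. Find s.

-140

The three points are collinear iff det[AB; AC] = 0.
This determinant is linear in s: (-250)s + (-35000) = 0, so s = -140.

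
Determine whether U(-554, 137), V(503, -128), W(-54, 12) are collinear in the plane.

UV = (1057, -265), UW = (500, -125).
If collinear, UW would be a scalar multiple of UV. But (1057)·(-125) ≠ (-265)·(500) (difference 375), so they are not parallel; the points are not collinear.

No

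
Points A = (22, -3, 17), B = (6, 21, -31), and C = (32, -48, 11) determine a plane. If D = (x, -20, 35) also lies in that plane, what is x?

30

Coplanarity requires AB · (AC × AD) = 0.
AB = (-16, 24, -48), AC = (10, -45, -6); the triple product is linear in x with coefficient -2304 and constant term 69120.
Setting it to zero: x = 30.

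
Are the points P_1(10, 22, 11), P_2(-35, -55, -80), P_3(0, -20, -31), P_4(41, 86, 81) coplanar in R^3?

No

The four points are coplanar iff the 3×3 determinant with rows P_1P_2, P_1P_3, P_1P_4 is zero.
Rows: (-45, -77, -91), (-10, -42, -42), (31, 64, 70).
Expanding along the first row: (-45)(-252) − (-77)(602) + (-91)(662) = -2548.
Nonzero ⇒ not coplanar.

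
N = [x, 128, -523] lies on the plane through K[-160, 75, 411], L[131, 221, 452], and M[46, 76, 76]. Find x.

A normal to the plane is n = KL × KM = (-48951, 105931, -29785).
N lies in the plane iff n · KN = 0.
This gives (-48951)x + (25601373) = 0, so x = 523.

523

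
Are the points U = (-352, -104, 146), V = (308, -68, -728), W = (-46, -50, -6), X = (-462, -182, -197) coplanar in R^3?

Yes

With U as base: UV = (660, 36, -874), UW = (306, 54, -152), UX = (-110, -78, -343).
UW × UX = (-30378, 121678, -17928).
UV · (UW × UX) = 0.
The scalar triple product vanishes, so the four points are coplanar.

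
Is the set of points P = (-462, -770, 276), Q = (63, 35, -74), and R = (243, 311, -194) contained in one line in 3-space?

Yes

PQ = (525, 805, -350), PR = (705, 1081, -470).
Each component of PR is 47/35 times the corresponding component of PQ, so PR = 47/35·PQ and the points are collinear.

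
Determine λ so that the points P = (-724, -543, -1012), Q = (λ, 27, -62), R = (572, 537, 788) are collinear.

Direction PR = (1296, 1080, 1800). From the y-coordinate of Q, the parameter along the line is τ = (27 − (-543))/1080 = 19/36.
Then λ = (-724) + 19/36·(1296) = -40.

-40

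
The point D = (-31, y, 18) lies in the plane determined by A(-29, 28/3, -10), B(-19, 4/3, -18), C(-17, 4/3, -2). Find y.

The plane through A, B, C has equation −128x − 176y + 16z = 5728/3.
Substituting D: (-176)y + (4256) = 5728/3, so y = 40/3.

40/3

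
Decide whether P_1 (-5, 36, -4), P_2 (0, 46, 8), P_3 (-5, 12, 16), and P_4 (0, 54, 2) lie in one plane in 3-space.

The four points are coplanar iff the 3×3 determinant with rows P_1P_2, P_1P_3, P_1P_4 is zero.
Rows: (5, 10, 12), (0, -24, 20), (5, 18, 6).
Expanding along the first row: (5)(-504) − (10)(-100) + (12)(120) = -80.
Nonzero ⇒ not coplanar.

No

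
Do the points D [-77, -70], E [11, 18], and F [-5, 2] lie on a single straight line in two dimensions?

Yes

DE = (88, 88), DF = (72, 72).
Twice the signed area of △DEF is (88)(72) − (88)(72) = 0.
The triangle is degenerate (zero area), so the points are collinear.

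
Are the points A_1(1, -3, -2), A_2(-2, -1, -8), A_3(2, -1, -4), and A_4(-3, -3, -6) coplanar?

With A_1 as base: A_1A_2 = (-3, 2, -6), A_1A_3 = (1, 2, -2), A_1A_4 = (-4, 0, -4).
A_1A_3 × A_1A_4 = (-8, 12, 8).
A_1A_2 · (A_1A_3 × A_1A_4) = 0.
The scalar triple product vanishes, so the four points are coplanar.

Yes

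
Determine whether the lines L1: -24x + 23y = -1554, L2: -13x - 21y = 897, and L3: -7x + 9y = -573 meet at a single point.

Intersecting L1 and L2: solving the 2×2 system gives (x, y) = (12003/803, -41730/803).
Substitute into L3: (-7)(12003/803) + (9)(-41730/803) = -41781/73.
But L3 requires -573 ≠ -41781/73, so the three lines have no common point.

No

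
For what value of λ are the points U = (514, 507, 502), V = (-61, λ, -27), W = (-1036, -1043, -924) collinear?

-68

Collinearity requires UV × UW = 0; each component is linear in λ.
The x-component gives (-1426)λ + (-96968) = 0, so λ = -68.
The remaining components then also vanish.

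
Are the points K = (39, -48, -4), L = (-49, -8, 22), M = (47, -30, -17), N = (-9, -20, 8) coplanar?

No

The four points are coplanar iff the 3×3 determinant with rows KL, KM, KN is zero.
Rows: (-88, 40, 26), (8, 18, -13), (-48, 28, 12).
Expanding along the first row: (-88)(580) − (40)(-528) + (26)(1088) = -1632.
Nonzero ⇒ not coplanar.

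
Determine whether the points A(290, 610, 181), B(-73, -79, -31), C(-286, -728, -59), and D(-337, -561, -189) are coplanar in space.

No

The four points are coplanar iff the 3×3 determinant with rows AB, AC, AD is zero.
Rows: (-363, -689, -212), (-576, -1338, -240), (-627, -1171, -370).
Expanding along the first row: (-363)(214020) − (-689)(62640) + (-212)(-164430) = 328860.
Nonzero ⇒ not coplanar.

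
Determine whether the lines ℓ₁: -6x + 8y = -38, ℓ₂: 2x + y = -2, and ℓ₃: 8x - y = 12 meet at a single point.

Yes

Intersecting ℓ₁ and ℓ₂: solving the 2×2 system gives (x, y) = (1, -4).
Substitute into ℓ₃: (8)(1) + (-1)(-4) = 12.
This equals 12, so (1, -4) lies on all three lines and they are concurrent.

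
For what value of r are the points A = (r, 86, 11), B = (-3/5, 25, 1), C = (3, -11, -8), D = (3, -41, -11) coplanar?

Coplanarity ⇔ det[AB; AC; AD] = 0.
Expanding, this is linear in r: (162)r + (2592/5) = 0.
So r = -16/5.

-16/5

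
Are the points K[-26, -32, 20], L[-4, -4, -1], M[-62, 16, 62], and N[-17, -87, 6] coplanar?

Yes

With K as base: KL = (22, 28, -21), KM = (-36, 48, 42), KN = (9, -55, -14).
KM × KN = (1638, -126, 1548).
KL · (KM × KN) = 0.
The scalar triple product vanishes, so the four points are coplanar.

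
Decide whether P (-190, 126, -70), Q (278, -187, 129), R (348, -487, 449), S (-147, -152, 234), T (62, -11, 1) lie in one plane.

Yes

The plane through P, Q, R has normal n = PQ × PR = (-40460, -135830, -118490) and equation n·X = -1132880.
Checking the remaining points: n·S = -1132880, n·T = -1132880.
All equal -1132880, so all 5 points lie in one plane.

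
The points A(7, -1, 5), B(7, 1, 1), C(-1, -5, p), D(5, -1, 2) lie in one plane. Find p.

Normal to plane ABD: n = (-6, 8, 4); plane equation n·P = -30.
Requiring n·C = -30: (4)p + (-34) = -30.
So p = 1.

1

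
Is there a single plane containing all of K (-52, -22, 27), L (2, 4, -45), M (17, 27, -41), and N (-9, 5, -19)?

No

A normal to the plane through K, L, M is n = KL × KM = (1760, -1296, 852).
The plane has equation n·P = -40004. For N: n·N = -38508.
-38508 ≠ -40004, so N is off the plane.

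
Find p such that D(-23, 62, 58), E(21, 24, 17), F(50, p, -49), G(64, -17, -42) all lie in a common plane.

-9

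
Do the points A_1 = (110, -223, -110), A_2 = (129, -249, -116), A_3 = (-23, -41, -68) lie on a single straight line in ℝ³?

A_1A_2 = (19, -26, -6), A_1A_3 = (-133, 182, 42).
Each component of A_1A_3 is -7 times the corresponding component of A_1A_2, so A_1A_3 = -7·A_1A_2 and the points are collinear.

Yes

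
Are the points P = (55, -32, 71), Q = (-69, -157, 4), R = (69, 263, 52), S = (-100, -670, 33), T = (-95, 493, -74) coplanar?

The plane through P, Q, R has normal n = PQ × PR = (22140, -3294, -34830) and equation n·X = -1149822.
Checking the remaining points: n·S = -1156410, n·T = -1149822.
Since n·S = -1156410 ≠ -1149822, S is off the plane and the points are not all coplanar.

No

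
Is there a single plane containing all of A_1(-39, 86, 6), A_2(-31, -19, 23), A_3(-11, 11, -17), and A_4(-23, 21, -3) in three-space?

No

A normal to the plane through A_1, A_2, A_3 is n = A_1A_2 × A_1A_3 = (3690, 660, 2340).
The plane has equation n·P = -73110. For A_4: n·A_4 = -78030.
-78030 ≠ -73110, so A_4 is off the plane.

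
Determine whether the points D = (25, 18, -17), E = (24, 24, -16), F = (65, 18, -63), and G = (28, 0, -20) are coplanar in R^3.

Yes

With D as base: DE = (-1, 6, 1), DF = (40, 0, -46), DG = (3, -18, -3).
DF × DG = (-828, -18, -720).
DE · (DF × DG) = 0.
The scalar triple product vanishes, so the four points are coplanar.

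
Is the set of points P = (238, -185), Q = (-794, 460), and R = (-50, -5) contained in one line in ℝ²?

PQ = (-1032, 645), PR = (-288, 180).
Twice the signed area of △PQR is (-1032)(180) − (645)(-288) = 0.
The triangle is degenerate (zero area), so the points are collinear.

Yes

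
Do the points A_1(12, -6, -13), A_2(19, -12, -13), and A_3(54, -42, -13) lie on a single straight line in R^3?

A_1A_2 = (7, -6, 0), A_1A_3 = (42, -36, 0).
Each component of A_1A_3 is 6 times the corresponding component of A_1A_2, so A_1A_3 = 6·A_1A_2 and the points are collinear.

Yes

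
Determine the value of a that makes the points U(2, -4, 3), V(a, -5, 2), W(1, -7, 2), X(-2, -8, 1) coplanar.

Coplanarity ⇔ det[UV; UW; UX] = 0.
Expanding, this is linear in a: (2)a + (2) = 0.
So a = -1.

-1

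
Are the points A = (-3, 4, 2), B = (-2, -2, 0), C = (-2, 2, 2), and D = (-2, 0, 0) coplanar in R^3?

No

A normal to the plane through A, B, C is n = AB × AC = (-4, -2, 4).
The plane has equation n·P = 12. For D: n·D = 8.
8 ≠ 12, so D is off the plane.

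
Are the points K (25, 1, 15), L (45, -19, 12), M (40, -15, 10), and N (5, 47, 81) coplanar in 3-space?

No

With K as base: KL = (20, -20, -3), KM = (15, -16, -5), KN = (-20, 46, 66).
KM × KN = (-826, -890, 370).
KL · (KM × KN) = 170.
Since 170 ≠ 0, the four points are not coplanar.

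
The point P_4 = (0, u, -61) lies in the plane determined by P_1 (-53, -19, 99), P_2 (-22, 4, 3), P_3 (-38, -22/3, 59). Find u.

62/3

A normal to the plane is n = P_1P_2 × P_1P_3 = (200, -200, 50/3).
P_4 lies in the plane iff n · P_1P_4 = 0.
This gives (-200)u + (12400/3) = 0, so u = 62/3.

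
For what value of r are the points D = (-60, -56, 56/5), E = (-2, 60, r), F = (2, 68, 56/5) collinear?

56/5

Direction DF = (62, 124, 0). From the x-coordinate of E, the parameter along the line is τ = (-2 − (-60))/62 = 29/31.
Then r = 56/5 + 29/31·(0) = 56/5.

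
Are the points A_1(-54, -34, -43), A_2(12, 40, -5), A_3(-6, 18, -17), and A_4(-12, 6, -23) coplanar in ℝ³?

With A_1 as base: A_1A_2 = (66, 74, 38), A_1A_3 = (48, 52, 26), A_1A_4 = (42, 40, 20).
A_1A_3 × A_1A_4 = (0, 132, -264).
A_1A_2 · (A_1A_3 × A_1A_4) = -264.
Since -264 ≠ 0, the four points are not coplanar.

No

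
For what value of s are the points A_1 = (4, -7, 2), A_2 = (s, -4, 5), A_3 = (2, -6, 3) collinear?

Collinearity requires A_1A_2 × A_1A_3 = 0; each component is linear in s.
The y-component gives (-1)s + (-2) = 0, so s = -2.
The remaining components then also vanish.

-2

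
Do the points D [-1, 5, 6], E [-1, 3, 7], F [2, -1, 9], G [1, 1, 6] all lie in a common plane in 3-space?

No

With D as base: DE = (0, -2, 1), DF = (3, -6, 3), DG = (2, -4, 0).
DF × DG = (12, 6, 0).
DE · (DF × DG) = -12.
Since -12 ≠ 0, the four points are not coplanar.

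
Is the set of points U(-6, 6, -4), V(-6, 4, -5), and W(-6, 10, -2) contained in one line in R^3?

Yes

UV = (0, -2, -1), UW = (0, 4, 2).
Each component of UW is -2 times the corresponding component of UV, so UW = -2·UV and the points are collinear.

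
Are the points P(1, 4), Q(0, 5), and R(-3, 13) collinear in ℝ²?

No

PQ = (-1, 1), PR = (-4, 9).
Twice the signed area of △PQR is (-1)(9) − (1)(-4) = -5.
The area is nonzero, so the three points are not collinear.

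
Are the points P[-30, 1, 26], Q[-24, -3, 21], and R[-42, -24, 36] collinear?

No

PQ = (6, -4, -5), PR = (-12, -25, 10).
Comparing components 2 and 3: (-4)(10) − (-5)(-25) = -165 ≠ 0, so PQ and PR are not parallel and the points are not collinear.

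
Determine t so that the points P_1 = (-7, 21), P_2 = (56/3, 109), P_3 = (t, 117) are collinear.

Collinearity: (P_3 − P_1) must be parallel to (P_2 − P_1) = (77/3, 88).
Cross-multiplying the components: (t − (-7))·(88) = (96)·(77/3).
Solving gives t = 21.

21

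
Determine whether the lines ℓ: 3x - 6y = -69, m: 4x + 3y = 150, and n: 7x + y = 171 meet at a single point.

The three lines meet at one point iff the augmented coefficient matrix [aᵢ bᵢ cᵢ] has rank < 3, i.e. its determinant vanishes.
Here the determinant is 66.
Nonzero, so no common point exists.

No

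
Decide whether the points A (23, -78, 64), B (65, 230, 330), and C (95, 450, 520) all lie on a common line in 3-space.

Yes

AB = (42, 308, 266), AC = (72, 528, 456).
AB × AC = (0, 0, 0).
The cross product vanishes, so the three points are collinear.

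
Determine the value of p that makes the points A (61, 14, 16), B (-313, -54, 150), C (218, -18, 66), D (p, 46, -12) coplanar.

Normal to plane ABC: n = (888, 39738, 22644); plane equation n·P = 972804.
Requiring n·D = 972804: (888)p + (1556220) = 972804.
So p = -657.

-657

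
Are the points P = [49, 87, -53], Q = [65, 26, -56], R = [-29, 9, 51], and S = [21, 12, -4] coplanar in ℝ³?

The four points are coplanar iff the 3×3 determinant with rows PQ, PR, PS is zero.
Rows: (16, -61, -3), (-78, -78, 104), (-28, -75, 49).
Expanding along the first row: (16)(3978) − (-61)(-910) + (-3)(3666) = -2860.
Nonzero ⇒ not coplanar.

No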